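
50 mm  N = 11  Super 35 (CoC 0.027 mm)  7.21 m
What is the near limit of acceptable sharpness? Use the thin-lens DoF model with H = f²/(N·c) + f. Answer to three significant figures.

3.90 m

Hyperfocal distance H = f²/(N·c) + f = 50²/(11 × 0.027) + 50 = 2500/0.297 + 50 ≈ 8467.5 mm ≈ 8.468 m.
Near limit Dn = s·(H − f)/(H + s − 2f) = 7210 × (8467.5 − 50) / (8467.5 + 7210 − 2 × 50) = 7210 × 8417.5 / 15577.5 ≈ 3896.0 mm ≈ 3.90 m.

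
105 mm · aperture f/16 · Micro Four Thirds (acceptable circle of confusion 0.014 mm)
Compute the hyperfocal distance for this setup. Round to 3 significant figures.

Hyperfocal distance H = f²/(N·c) + f = 105²/(16 × 0.014) + 105 = 11025/0.224 + 105 ≈ 49323.8 mm ≈ 49.3 m.

49.3 m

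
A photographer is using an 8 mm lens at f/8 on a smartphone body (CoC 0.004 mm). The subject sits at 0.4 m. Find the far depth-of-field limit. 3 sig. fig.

Hyperfocal distance H = f²/(N·c) + f = 8²/(8 × 0.004) + 8 = 64/0.032 + 8 ≈ 2008.0 mm ≈ 2.008 m.
Far limit Df = s·(H − f)/(H − s) = 400 × (2008.0 − 8) / (2008.0 − 400) = 400 × 2000.0 / 1608.0 ≈ 497.51 mm.

498 mm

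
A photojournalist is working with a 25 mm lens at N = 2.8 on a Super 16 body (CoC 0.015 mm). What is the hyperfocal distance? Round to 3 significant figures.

Hyperfocal distance H = f²/(N·c) + f = 25²/(2.8 × 0.015) + 25 = 625/0.042 + 25 ≈ 14906.0 mm ≈ 14.9 m.

14.9 m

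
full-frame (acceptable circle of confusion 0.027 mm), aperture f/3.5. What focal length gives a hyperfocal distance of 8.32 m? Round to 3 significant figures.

From H = f²/(N·c) + f, with f ≪ H: f ≈ √(H·N·c) = √(8320 × 3.5 × 0.027) = √786.24 ≈ 28.04 mm.
The +f correction barely moves this — solving exactly, f² + N·c·f − N·c·H = 0 ⇒ f = (−N·c + √((N·c)² + 4·N·c·H))/2 = (−0.0945 + √3145.0)/2 ≈ 27.993 mm, so f ≈ 28.0 mm.

28.0 mm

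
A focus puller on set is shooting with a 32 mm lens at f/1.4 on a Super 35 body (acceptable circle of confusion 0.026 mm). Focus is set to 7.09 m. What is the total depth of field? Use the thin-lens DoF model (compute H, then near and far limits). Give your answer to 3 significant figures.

Hyperfocal distance H = f²/(N·c) + f = 32²/(1.4 × 0.026) + 32 = 1024/0.0364 + 32 ≈ 28163.9 mm ≈ 28.16 m.
Near limit Dn = s·(H − f)/(H + s − 2f) = 7090 × (28163.9 − 32) / (28163.9 + 7090 − 2 × 32) = 7090 × 28131.9 / 35189.9 ≈ 5668.0 mm.
Far limit Df = s·(H − f)/(H − s) = 7090 × (28163.9 − 32) / (28163.9 − 7090) = 7090 × 28131.9 / 21073.9 ≈ 9464.6 mm.
Depth of field = Df − Dn = 9464.6 − 5668.0 ≈ 3796.6 mm ≈ 3.80 m.

3.80 m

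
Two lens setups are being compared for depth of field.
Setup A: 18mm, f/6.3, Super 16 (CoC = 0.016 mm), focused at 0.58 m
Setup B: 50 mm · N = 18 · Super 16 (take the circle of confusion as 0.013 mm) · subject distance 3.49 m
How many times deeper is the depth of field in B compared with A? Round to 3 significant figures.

12.0

Setup A: H = 18²/(6.3×0.016) + 18 ≈ 3232.3 mm; DoF = Df − Dn = 702.90 − 493.68 ≈ 209.22 mm.
Setup B: H = 50²/(18×0.013) + 50 ≈ 10733.8 mm; DoF = Df − Dn = 5147.4 − 2640.0 ≈ 2507.4 mm.
Ratio = 2507.4 / 209.22 ≈ 12.0.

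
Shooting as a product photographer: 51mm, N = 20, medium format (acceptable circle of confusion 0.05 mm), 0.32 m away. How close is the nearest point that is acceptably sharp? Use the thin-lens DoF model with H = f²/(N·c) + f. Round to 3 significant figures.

290 mm

Hyperfocal distance H = f²/(N·c) + f = 51²/(20 × 0.05) + 51 = 2601/1 + 51 ≈ 2652.0 mm ≈ 2.652 m.
Near limit Dn = s·(H − f)/(H + s − 2f) = 320 × (2652.0 − 51) / (2652.0 + 320 − 2 × 51) = 320 × 2601.0 / 2870.0 ≈ 290.01 mm.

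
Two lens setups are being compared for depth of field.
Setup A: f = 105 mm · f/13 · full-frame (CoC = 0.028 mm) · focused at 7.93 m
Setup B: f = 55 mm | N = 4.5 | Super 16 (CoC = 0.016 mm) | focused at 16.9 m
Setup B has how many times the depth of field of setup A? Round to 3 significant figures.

3.68

Setup A: H = 105²/(13×0.028) + 105 ≈ 30393.5 mm; DoF = Df − Dn = 10692.4 − 6301.9 ≈ 4390.5 mm.
Setup B: H = 55²/(4.5×0.016) + 55 ≈ 42068.9 mm; DoF = Df − Dn = 28211 − 12063 ≈ 16148 mm.
Ratio = 16148 / 4390.5 ≈ 3.68.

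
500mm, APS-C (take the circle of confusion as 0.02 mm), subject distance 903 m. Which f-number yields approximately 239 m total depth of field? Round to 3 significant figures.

f/1.80

Write h = H − f = f²/(N·c). The thin-lens limits are Dn = s·h/(h + (s−f)) and Df = s·h/(h − (s−f)), so DoF = Df − Dn = 2·s·(s−f)·h / (h² − (s−f)²).
That is a quadratic in h: DoF·h² − 2·s·(s−f)·h − DoF·(s−f)² = 0 ⇒ h = (s−f)·(s + √(s² + DoF²)) / DoF = 902500 × (903000 + √(903000² + 239000²)) / 239000 = 902500 × (903000 + 934093) / 239000 ≈ 6937140 mm.
Then N = f²/(c·h) = 500² / (0.02 × 6937140) = 250000 / 138743 ≈ 1.80.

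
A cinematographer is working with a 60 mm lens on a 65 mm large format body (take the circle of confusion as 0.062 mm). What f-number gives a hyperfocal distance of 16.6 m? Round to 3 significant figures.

f/3.51

Rearrange H = f²/(N·c) + f for N: N = f² / ((H − f)·c).
N = 60² / ((16600 − 60) × 0.062) = 3600 / 1025 ≈ 3.51.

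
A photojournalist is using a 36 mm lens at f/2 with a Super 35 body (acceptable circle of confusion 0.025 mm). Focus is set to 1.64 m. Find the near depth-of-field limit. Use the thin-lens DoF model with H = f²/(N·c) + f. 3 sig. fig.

Hyperfocal distance H = f²/(N·c) + f = 36²/(2 × 0.025) + 36 = 1296/0.05 + 36 ≈ 25956.0 mm ≈ 25.96 m.
Near limit Dn = s·(H − f)/(H + s − 2f) = 1640 × (25956.0 − 36) / (25956.0 + 1640 − 2 × 36) = 1640 × 25920.0 / 27524.0 ≈ 1544.4 mm ≈ 1.54 m.

1.54 m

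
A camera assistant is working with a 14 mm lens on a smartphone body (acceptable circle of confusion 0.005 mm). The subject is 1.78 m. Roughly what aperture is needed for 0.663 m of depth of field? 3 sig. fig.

f/4

Write h = H − f = f²/(N·c). The thin-lens limits are Dn = s·h/(h + (s−f)) and Df = s·h/(h − (s−f)), so DoF = Df − Dn = 2·s·(s−f)·h / (h² − (s−f)²).
That is a quadratic in h: DoF·h² − 2·s·(s−f)·h − DoF·(s−f)² = 0 ⇒ h = (s−f)·(s + √(s² + DoF²)) / DoF = 1766 × (1780 + √(1780² + 663²)) / 663 = 1766 × (1780 + 1899.47) / 663 ≈ 9800.8 mm.
Then N = f²/(c·h) = 14² / (0.005 × 9800.8) = 196 / 49.004 ≈ 4.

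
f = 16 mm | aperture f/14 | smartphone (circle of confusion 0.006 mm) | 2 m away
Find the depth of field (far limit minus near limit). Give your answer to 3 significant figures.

4.52 m

Hyperfocal distance H = f²/(N·c) + f = 16²/(14 × 0.006) + 16 = 256/0.084 + 16 ≈ 3063.6 mm ≈ 3.064 m.
Near limit Dn = s·(H − f)/(H + s − 2f) = 2000 × (3063.6 − 16) / (3063.6 + 2000 − 2 × 16) = 2000 × 3047.6 / 5031.6 ≈ 1211.4 mm.
Far limit Df = s·(H − f)/(H − s) = 2000 × (3063.6 − 16) / (3063.6 − 2000) = 2000 × 3047.6 / 1063.6 ≈ 5730.7 mm.
Depth of field = Df − Dn = 5730.7 − 1211.4 ≈ 4519.3 mm ≈ 4.52 m.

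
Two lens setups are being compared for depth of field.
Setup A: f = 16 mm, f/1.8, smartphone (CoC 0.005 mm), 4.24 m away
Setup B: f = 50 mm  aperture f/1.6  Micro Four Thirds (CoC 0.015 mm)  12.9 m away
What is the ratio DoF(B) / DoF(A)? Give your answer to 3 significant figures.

2.51

Setup A: H = 16²/(1.8×0.005) + 16 ≈ 28460.4 mm; DoF = Df − Dn = 4979.4 − 3691.8 ≈ 1287.6 mm.
Setup B: H = 50²/(1.6×0.015) + 50 ≈ 104216.7 mm; DoF = Df − Dn = 14715.3 − 11483.4 ≈ 3231.9 mm.
Ratio = 3231.9 / 1287.6 ≈ 2.51.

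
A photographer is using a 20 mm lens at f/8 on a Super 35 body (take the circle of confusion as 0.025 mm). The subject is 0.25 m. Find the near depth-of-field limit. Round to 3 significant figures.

224 mm

Hyperfocal distance H = f²/(N·c) + f = 20²/(8 × 0.025) + 20 = 400/0.2 + 20 ≈ 2020.0 mm ≈ 2.020 m.
Near limit Dn = s·(H − f)/(H + s − 2f) = 250 × (2020.0 − 20) / (2020.0 + 250 − 2 × 20) = 250 × 2000.0 / 2230.0 ≈ 224.22 mm.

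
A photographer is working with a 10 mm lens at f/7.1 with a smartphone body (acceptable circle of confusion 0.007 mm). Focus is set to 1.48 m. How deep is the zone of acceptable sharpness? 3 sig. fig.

4.64 m

Hyperfocal distance H = f²/(N·c) + f = 10²/(7.1 × 0.007) + 10 = 100/0.0497 + 10 ≈ 2022.1 mm ≈ 2.022 m.
Near limit Dn = s·(H − f)/(H + s − 2f) = 1480 × (2022.1 − 10) / (2022.1 + 1480 − 2 × 10) = 1480 × 2012.1 / 3482.1 ≈ 855.2 mm.
Far limit Df = s·(H − f)/(H − s) = 1480 × (2022.1 − 10) / (2022.1 − 1480) = 1480 × 2012.1 / 542.1 ≈ 5493.5 mm.
Depth of field = Df − Dn = 5493.5 − 855.2 ≈ 4638.3 mm ≈ 4.64 m.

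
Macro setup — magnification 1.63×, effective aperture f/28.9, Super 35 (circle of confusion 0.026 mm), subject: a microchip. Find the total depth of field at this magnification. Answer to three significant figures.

0.566 mm

At magnification m, DoF ≈ 2·N_eff·c/m² = 2 × 28.9 × 0.026 / 1.63² = 1.503 / 2.657 ≈ 0.566 mm.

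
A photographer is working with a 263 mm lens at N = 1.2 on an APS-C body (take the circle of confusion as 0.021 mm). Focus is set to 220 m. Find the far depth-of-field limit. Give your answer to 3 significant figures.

239 m

Hyperfocal distance H = f²/(N·c) + f = 263²/(1.2 × 0.021) + 263 = 69169/0.0252 + 263 ≈ 2745064.6 mm ≈ 2745 m.
Far limit Df = s·(H − f)/(H − s) = 220000 × (2745064.6 − 263) / (2745064.6 − 220000) = 220000 × 2744801.6 / 2525064.6 ≈ 239145 mm ≈ 239 m.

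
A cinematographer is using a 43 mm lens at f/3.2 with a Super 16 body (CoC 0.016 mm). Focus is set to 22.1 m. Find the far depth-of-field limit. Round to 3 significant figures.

Hyperfocal distance H = f²/(N·c) + f = 43²/(3.2 × 0.016) + 43 = 1849/0.0512 + 43 ≈ 36156.3 mm ≈ 36.16 m.
Far limit Df = s·(H − f)/(H − s) = 22100 × (36156.3 − 43) / (36156.3 − 22100) = 22100 × 36113.3 / 14056.3 ≈ 56779 mm ≈ 56.8 m.

56.8 m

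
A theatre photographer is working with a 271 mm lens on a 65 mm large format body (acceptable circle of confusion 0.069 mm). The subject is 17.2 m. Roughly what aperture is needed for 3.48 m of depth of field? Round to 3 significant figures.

f/6.30

Write h = H − f = f²/(N·c). The thin-lens limits are Dn = s·h/(h + (s−f)) and Df = s·h/(h − (s−f)), so DoF = Df − Dn = 2·s·(s−f)·h / (h² − (s−f)²).
That is a quadratic in h: DoF·h² − 2·s·(s−f)·h − DoF·(s−f)² = 0 ⇒ h = (s−f)·(s + √(s² + DoF²)) / DoF = 16929 × (17200 + √(17200² + 3480²)) / 3480 = 16929 × (17200 + 17548.5) / 3480 ≈ 169040 mm.
Then N = f²/(c·h) = 271² / (0.069 × 169040) = 73441 / 11664 ≈ 6.30.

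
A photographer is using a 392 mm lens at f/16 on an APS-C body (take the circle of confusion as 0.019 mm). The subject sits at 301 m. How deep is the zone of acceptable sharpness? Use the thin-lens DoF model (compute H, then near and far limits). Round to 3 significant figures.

Hyperfocal distance H = f²/(N·c) + f = 392²/(16 × 0.019) + 392 = 153664/0.304 + 392 ≈ 505865.7 mm ≈ 505.9 m.
Near limit Dn = s·(H − f)/(H + s − 2f) = 301000 × (505865.7 − 392) / (505865.7 + 301000 − 2 × 392) = 301000 × 505473.7 / 806081.7 ≈ 188750 mm.
Far limit Df = s·(H − f)/(H − s) = 301000 × (505865.7 − 392) / (505865.7 − 301000) = 301000 × 505473.7 / 204865.7 ≈ 742670 mm.
Depth of field = Df − Dn = 742670 − 188750 ≈ 553920 mm ≈ 554 m.

554 m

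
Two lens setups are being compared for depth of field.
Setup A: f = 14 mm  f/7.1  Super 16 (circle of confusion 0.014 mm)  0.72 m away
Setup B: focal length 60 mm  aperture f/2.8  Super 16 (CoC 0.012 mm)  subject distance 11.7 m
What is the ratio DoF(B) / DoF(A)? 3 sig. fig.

4.35

Setup A: H = 14²/(7.1×0.014) + 14 ≈ 1985.8 mm; DoF = Df − Dn = 1121.57 − 530.17 ≈ 591.40 mm.
Setup B: H = 60²/(2.8×0.012) + 60 ≈ 107202.9 mm; DoF = Df − Dn = 13126.0 − 10553.5 ≈ 2572.5 mm.
Ratio = 2572.5 / 591.40 ≈ 4.35.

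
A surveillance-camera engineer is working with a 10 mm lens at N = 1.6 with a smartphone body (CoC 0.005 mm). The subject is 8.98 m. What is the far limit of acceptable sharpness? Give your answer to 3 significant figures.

Hyperfocal distance H = f²/(N·c) + f = 10²/(1.6 × 0.005) + 10 = 100/0.008 + 10 ≈ 12510.0 mm ≈ 12.51 m.
Far limit Df = s·(H − f)/(H − s) = 8980 × (12510.0 − 10) / (12510.0 − 8980) = 8980 × 12500.0 / 3530.0 ≈ 31799 mm ≈ 31.8 m.

31.8 m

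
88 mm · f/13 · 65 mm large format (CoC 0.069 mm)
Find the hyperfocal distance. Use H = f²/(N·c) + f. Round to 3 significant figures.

Hyperfocal distance H = f²/(N·c) + f = 88²/(13 × 0.069) + 88 = 7744/0.897 + 88 ≈ 8721.2 mm ≈ 8.72 m.

8.72 m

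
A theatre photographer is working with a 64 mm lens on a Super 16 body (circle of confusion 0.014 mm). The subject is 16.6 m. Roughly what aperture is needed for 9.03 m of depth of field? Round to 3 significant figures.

Write h = H − f = f²/(N·c). The thin-lens limits are Dn = s·h/(h + (s−f)) and Df = s·h/(h − (s−f)), so DoF = Df − Dn = 2·s·(s−f)·h / (h² − (s−f)²).
That is a quadratic in h: DoF·h² − 2·s·(s−f)·h − DoF·(s−f)² = 0 ⇒ h = (s−f)·(s + √(s² + DoF²)) / DoF = 16536 × (16600 + √(16600² + 9030²)) / 9030 = 16536 × (16600 + 18897.1) / 9030 ≈ 65003 mm.
Then N = f²/(c·h) = 64² / (0.014 × 65003) = 4096 / 910.05 ≈ 4.50.

f/4.50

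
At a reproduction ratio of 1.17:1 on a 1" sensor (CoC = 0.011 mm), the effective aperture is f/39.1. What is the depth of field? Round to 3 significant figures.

At magnification m, DoF ≈ 2·N_eff·c/m² = 2 × 39.1 × 0.011 / 1.17² = 0.8602 / 1.369 ≈ 0.628 mm.

0.628 mm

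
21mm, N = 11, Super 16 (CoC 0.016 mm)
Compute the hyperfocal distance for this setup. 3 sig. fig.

2.53 m

Hyperfocal distance H = f²/(N·c) + f = 21²/(11 × 0.016) + 21 = 441/0.176 + 21 ≈ 2526.7 mm ≈ 2.53 m.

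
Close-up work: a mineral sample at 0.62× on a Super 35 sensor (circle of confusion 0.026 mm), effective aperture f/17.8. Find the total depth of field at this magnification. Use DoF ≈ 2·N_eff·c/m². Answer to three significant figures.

At magnification m, DoF ≈ 2·N_eff·c/m² = 2 × 17.8 × 0.026 / 0.62² = 0.9256 / 0.3844 ≈ 2.41 mm.

2.41 mm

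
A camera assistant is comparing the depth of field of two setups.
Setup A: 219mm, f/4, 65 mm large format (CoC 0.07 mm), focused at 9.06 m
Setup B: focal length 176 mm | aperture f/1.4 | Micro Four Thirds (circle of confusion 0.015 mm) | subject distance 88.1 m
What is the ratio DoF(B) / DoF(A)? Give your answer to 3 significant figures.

Setup A: H = 219²/(4×0.07) + 219 ≈ 171508.3 mm; DoF = Df − Dn = 9553.08 − 8615.32 ≈ 937.76 mm.
Setup B: H = 176²/(1.4×0.015) + 176 ≈ 1475223.6 mm; DoF = Df − Dn = 93684 − 83144 ≈ 10540 mm.
Ratio = 10540 / 937.76 ≈ 11.2.

11.2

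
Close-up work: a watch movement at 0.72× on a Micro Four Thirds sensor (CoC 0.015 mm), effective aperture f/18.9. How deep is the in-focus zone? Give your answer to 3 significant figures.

1.09 mm

At magnification m, DoF ≈ 2·N_eff·c/m² = 2 × 18.9 × 0.015 / 0.72² = 0.567 / 0.5184 ≈ 1.09 mm.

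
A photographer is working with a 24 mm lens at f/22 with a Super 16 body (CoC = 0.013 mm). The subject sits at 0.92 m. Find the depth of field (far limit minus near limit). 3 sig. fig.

1.02 m

Hyperfocal distance H = f²/(N·c) + f = 24²/(22 × 0.013) + 24 = 576/0.286 + 24 ≈ 2038.0 mm ≈ 2.038 m.
Near limit Dn = s·(H − f)/(H + s − 2f) = 920 × (2038.0 − 24) / (2038.0 + 920 − 2 × 24) = 920 × 2014.0 / 2910.0 ≈ 636.7 mm.
Far limit Df = s·(H − f)/(H − s) = 920 × (2038.0 − 24) / (2038.0 − 920) = 920 × 2014.0 / 1118.0 ≈ 1657.3 mm.
Depth of field = Df − Dn = 1657.3 − 636.7 ≈ 1020.6 mm ≈ 1.02 m.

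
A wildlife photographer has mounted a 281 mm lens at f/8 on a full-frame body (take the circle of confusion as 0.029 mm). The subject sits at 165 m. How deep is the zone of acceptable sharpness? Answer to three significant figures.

209 m

Hyperfocal distance H = f²/(N·c) + f = 281²/(8 × 0.029) + 281 = 78961/0.232 + 281 ≈ 340630.1 mm ≈ 340.6 m.
Near limit Dn = s·(H − f)/(H + s − 2f) = 165000 × (340630.1 − 281) / (340630.1 + 165000 − 2 × 281) = 165000 × 340349.1 / 505068.1 ≈ 111188 mm.
Far limit Df = s·(H − f)/(H − s) = 165000 × (340630.1 − 281) / (340630.1 − 165000) = 165000 × 340349.1 / 175630.1 ≈ 319749 mm.
Depth of field = Df − Dn = 319749 − 111188 ≈ 208561 mm ≈ 209 m.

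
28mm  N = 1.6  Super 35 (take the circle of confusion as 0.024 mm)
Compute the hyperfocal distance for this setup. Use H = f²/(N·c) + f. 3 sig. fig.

Hyperfocal distance H = f²/(N·c) + f = 28²/(1.6 × 0.024) + 28 = 784/0.0384 + 28 ≈ 20444.7 mm ≈ 20.4 m.

20.4 m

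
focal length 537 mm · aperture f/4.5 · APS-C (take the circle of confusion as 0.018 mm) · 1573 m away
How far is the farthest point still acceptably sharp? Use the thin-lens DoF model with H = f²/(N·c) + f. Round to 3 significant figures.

Hyperfocal distance H = f²/(N·c) + f = 537²/(4.5 × 0.018) + 537 = 288369/0.081 + 537 ≈ 3560648.1 mm ≈ 3561 m.
Far limit Df = s·(H − f)/(H − s) = 1573000 × (3560648.1 − 537) / (3560648.1 − 1573000) = 1573000 × 3560111.1 / 1987648.1 ≈ 2817428 mm ≈ 2820 m.

2820 m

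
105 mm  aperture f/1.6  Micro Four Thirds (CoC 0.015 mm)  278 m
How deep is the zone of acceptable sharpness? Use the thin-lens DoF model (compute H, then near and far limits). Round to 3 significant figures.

530 m

Hyperfocal distance H = f²/(N·c) + f = 105²/(1.6 × 0.015) + 105 = 11025/0.024 + 105 ≈ 459480.0 mm ≈ 459.5 m.
Near limit Dn = s·(H − f)/(H + s − 2f) = 278000 × (459480.0 − 105) / (459480.0 + 278000 − 2 × 105) = 278000 × 459375.0 / 737270.0 ≈ 173215 mm.
Far limit Df = s·(H − f)/(H − s) = 278000 × (459480.0 − 105) / (459480.0 − 278000) = 278000 × 459375.0 / 181480.0 ≈ 703693 mm.
Depth of field = Df − Dn = 703693 − 173215 ≈ 530478 mm ≈ 530 m.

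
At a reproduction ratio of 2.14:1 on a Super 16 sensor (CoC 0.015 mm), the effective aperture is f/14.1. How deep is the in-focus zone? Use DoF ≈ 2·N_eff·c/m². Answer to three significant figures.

At magnification m, DoF ≈ 2·N_eff·c/m² = 2 × 14.1 × 0.015 / 2.14² = 0.423 / 4.58 ≈ 0.0924 mm.

0.0924 mm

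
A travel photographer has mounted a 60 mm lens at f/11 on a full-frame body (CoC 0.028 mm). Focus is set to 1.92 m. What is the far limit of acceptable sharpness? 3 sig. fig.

2.28 m

Hyperfocal distance H = f²/(N·c) + f = 60²/(11 × 0.028) + 60 = 3600/0.308 + 60 ≈ 11748.3 mm ≈ 11.75 m.
Far limit Df = s·(H − f)/(H − s) = 1920 × (11748.3 − 60) / (11748.3 − 1920) = 1920 × 11688.3 / 9828.3 ≈ 2283.4 mm ≈ 2.28 m.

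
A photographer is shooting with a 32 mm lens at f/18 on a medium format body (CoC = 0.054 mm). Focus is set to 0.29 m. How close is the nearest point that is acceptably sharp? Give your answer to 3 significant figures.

Hyperfocal distance H = f²/(N·c) + f = 32²/(18 × 0.054) + 32 = 1024/0.972 + 32 ≈ 1085.5 mm ≈ 1.085 m.
Near limit Dn = s·(H − f)/(H + s − 2f) = 290 × (1085.5 − 32) / (1085.5 + 290 − 2 × 32) = 290 × 1053.5 / 1311.5 ≈ 232.95 mm.

233 mm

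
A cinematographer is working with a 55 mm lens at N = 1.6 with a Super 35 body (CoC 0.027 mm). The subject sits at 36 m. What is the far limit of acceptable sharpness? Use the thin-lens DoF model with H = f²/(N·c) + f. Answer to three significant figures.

74.0 m

Hyperfocal distance H = f²/(N·c) + f = 55²/(1.6 × 0.027) + 55 = 3025/0.0432 + 55 ≈ 70078.1 mm ≈ 70.08 m.
Far limit Df = s·(H − f)/(H − s) = 36000 × (70078.1 − 55) / (70078.1 − 36000) = 36000 × 70023.1 / 34078.1 ≈ 73972 mm ≈ 74.0 m.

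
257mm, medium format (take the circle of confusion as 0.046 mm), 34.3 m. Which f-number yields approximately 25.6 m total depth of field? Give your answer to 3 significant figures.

Write h = H − f = f²/(N·c). The thin-lens limits are Dn = s·h/(h + (s−f)) and Df = s·h/(h − (s−f)), so DoF = Df − Dn = 2·s·(s−f)·h / (h² − (s−f)²).
That is a quadratic in h: DoF·h² − 2·s·(s−f)·h − DoF·(s−f)² = 0 ⇒ h = (s−f)·(s + √(s² + DoF²)) / DoF = 34043 × (34300 + √(34300² + 25600²)) / 25600 = 34043 × (34300 + 42800.1) / 25600 ≈ 102528 mm.
Then N = f²/(c·h) = 257² / (0.046 × 102528) = 66049 / 4716.3 ≈ 14.

f/14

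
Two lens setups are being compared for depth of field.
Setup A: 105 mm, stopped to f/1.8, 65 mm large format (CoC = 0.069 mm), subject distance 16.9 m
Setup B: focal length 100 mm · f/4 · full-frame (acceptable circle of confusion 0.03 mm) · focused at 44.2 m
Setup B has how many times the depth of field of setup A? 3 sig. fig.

9.80

Setup A: H = 105²/(1.8×0.069) + 105 ≈ 88873.1 mm; DoF = Df − Dn = 20843.6 − 14211.2 ≈ 6632.4 mm.
Setup B: H = 100²/(4×0.03) + 100 ≈ 83433.3 mm; DoF = Df − Dn = 93883 − 28904 ≈ 64979 mm.
Ratio = 64979 / 6632.4 ≈ 9.80.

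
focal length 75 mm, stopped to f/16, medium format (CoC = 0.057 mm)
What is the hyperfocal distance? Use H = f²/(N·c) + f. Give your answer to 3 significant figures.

6.24 m

Hyperfocal distance H = f²/(N·c) + f = 75²/(16 × 0.057) + 75 = 5625/0.912 + 75 ≈ 6242.8 mm ≈ 6.24 m.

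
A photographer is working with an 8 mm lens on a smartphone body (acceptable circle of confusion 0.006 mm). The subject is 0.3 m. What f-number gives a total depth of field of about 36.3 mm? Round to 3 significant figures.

f/2.20

Write h = H − f = f²/(N·c). The thin-lens limits are Dn = s·h/(h + (s−f)) and Df = s·h/(h − (s−f)), so DoF = Df − Dn = 2·s·(s−f)·h / (h² − (s−f)²).
That is a quadratic in h: DoF·h² − 2·s·(s−f)·h − DoF·(s−f)² = 0 ⇒ h = (s−f)·(s + √(s² + DoF²)) / DoF = 292 × (300 + √(300² + 36.3²)) / 36.3 = 292 × (300 + 302.188) / 36.3 ≈ 4844.0 mm.
Then N = f²/(c·h) = 8² / (0.006 × 4844.0) = 64 / 29.064 ≈ 2.20.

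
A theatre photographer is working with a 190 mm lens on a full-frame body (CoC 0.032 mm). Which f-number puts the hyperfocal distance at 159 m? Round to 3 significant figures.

Rearrange H = f²/(N·c) + f for N: N = f² / ((H − f)·c).
N = 190² / ((159000 − 190) × 0.032) = 36100 / 5082 ≈ 7.10.

f/7.10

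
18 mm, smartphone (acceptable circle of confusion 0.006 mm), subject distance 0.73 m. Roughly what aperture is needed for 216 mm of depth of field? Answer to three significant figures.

Write h = H − f = f²/(N·c). The thin-lens limits are Dn = s·h/(h + (s−f)) and Df = s·h/(h − (s−f)), so DoF = Df − Dn = 2·s·(s−f)·h / (h² − (s−f)²).
That is a quadratic in h: DoF·h² − 2·s·(s−f)·h − DoF·(s−f)² = 0 ⇒ h = (s−f)·(s + √(s² + DoF²)) / DoF = 712 × (730 + √(730² + 216²)) / 216 = 712 × (730 + 761.286) / 216 ≈ 4915.7 mm.
Then N = f²/(c·h) = 18² / (0.006 × 4915.7) = 324 / 29.494 ≈ 11.

f/11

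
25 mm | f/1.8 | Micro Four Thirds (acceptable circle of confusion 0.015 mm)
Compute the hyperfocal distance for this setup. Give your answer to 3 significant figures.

Hyperfocal distance H = f²/(N·c) + f = 25²/(1.8 × 0.015) + 25 = 625/0.027 + 25 ≈ 23173.1 mm ≈ 23.2 m.

23.2 m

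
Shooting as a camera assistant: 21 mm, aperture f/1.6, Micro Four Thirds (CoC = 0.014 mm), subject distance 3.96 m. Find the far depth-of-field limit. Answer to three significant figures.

4.95 m

Hyperfocal distance H = f²/(N·c) + f = 21²/(1.6 × 0.014) + 21 = 441/0.0224 + 21 ≈ 19708.5 mm ≈ 19.71 m.
Far limit Df = s·(H − f)/(H − s) = 3960 × (19708.5 − 21) / (19708.5 − 3960) = 3960 × 19687.5 / 15748.5 ≈ 4950.5 mm ≈ 4.95 m.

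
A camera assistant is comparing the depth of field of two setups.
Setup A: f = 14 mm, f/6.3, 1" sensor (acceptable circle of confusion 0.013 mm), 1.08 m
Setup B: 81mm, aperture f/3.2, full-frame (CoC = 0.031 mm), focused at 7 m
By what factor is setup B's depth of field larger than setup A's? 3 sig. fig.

Setup A: H = 14²/(6.3×0.013) + 14 ≈ 2407.2 mm; DoF = Df − Dn = 1947.5 − 747.2 ≈ 1200.3 mm.
Setup B: H = 81²/(3.2×0.031) + 81 ≈ 66220.1 mm; DoF = Df − Dn = 7817.8 − 6337.1 ≈ 1480.7 mm.
Ratio = 1480.7 / 1200.3 ≈ 1.23.

1.23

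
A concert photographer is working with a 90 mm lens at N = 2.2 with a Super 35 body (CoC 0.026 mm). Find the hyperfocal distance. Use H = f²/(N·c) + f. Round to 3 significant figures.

142 m

Hyperfocal distance H = f²/(N·c) + f = 90²/(2.2 × 0.026) + 90 = 8100/0.0572 + 90 ≈ 141698.4 mm ≈ 142 m.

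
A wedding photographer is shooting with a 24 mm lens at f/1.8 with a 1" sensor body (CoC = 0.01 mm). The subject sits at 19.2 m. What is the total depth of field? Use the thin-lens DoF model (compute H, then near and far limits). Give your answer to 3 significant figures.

Hyperfocal distance H = f²/(N·c) + f = 24²/(1.8 × 0.01) + 24 = 576/0.018 + 24 ≈ 32024.0 mm ≈ 32.02 m.
Near limit Dn = s·(H − f)/(H + s − 2f) = 19200 × (32024.0 − 24) / (32024.0 + 19200 − 2 × 24) = 19200 × 32000.0 / 51176.0 ≈ 12006 mm.
Far limit Df = s·(H − f)/(H − s) = 19200 × (32024.0 − 24) / (32024.0 − 19200) = 19200 × 32000.0 / 12824.0 ≈ 47910 mm.
Depth of field = Df − Dn = 47910 − 12006 ≈ 35904 mm ≈ 35.9 m.

35.9 m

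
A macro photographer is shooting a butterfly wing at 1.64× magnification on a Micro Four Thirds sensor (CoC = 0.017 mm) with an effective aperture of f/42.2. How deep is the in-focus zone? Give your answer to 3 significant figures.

0.533 mm

At magnification m, DoF ≈ 2·N_eff·c/m² = 2 × 42.2 × 0.017 / 1.64² = 1.435 / 2.69 ≈ 0.533 mm.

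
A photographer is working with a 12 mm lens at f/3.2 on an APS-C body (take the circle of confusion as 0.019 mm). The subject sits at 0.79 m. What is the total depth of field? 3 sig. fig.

0.582 m

Hyperfocal distance H = f²/(N·c) + f = 12²/(3.2 × 0.019) + 12 = 144/0.0608 + 12 ≈ 2380.4 mm ≈ 2.380 m.
Near limit Dn = s·(H − f)/(H + s − 2f) = 790 × (2380.4 − 12) / (2380.4 + 790 − 2 × 12) = 790 × 2368.4 / 3146.4 ≈ 594.66 mm.
Far limit Df = s·(H − f)/(H − s) = 790 × (2380.4 − 12) / (2380.4 − 790) = 790 × 2368.4 / 1590.4 ≈ 1176.45 mm.
Depth of field = Df − Dn = 1176.45 − 594.66 ≈ 581.79 mm ≈ 0.582 m.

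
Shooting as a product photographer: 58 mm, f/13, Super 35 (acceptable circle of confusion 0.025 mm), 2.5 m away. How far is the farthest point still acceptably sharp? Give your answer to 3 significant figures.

Hyperfocal distance H = f²/(N·c) + f = 58²/(13 × 0.025) + 58 = 3364/0.325 + 58 ≈ 10408.8 mm ≈ 10.41 m.
Far limit Df = s·(H − f)/(H − s) = 2500 × (10408.8 − 58) / (10408.8 − 2500) = 2500 × 10350.8 / 7908.8 ≈ 3271.9 mm ≈ 3.27 m.

3.27 m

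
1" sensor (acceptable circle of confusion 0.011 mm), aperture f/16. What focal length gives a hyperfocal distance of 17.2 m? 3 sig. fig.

54.9 mm

From H = f²/(N·c) + f, with f ≪ H: f ≈ √(H·N·c) = √(17200 × 16 × 0.011) = √3027.2 ≈ 55.02 mm.
Exact: f² + N·c·f − N·c·H = 0 ⇒ f = (−N·c + √((N·c)² + 4·N·c·H))/2 = (−0.176 + √12109)/2 ≈ 54.932 mm ≈ 54.9 mm.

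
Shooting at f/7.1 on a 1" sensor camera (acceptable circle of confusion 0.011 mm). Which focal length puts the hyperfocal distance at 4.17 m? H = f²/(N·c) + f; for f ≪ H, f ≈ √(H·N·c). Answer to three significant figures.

From H = f²/(N·c) + f, with f ≪ H: f ≈ √(H·N·c) = √(4170 × 7.1 × 0.011) = √325.68 ≈ 18.05 mm.
Exact: f² + N·c·f − N·c·H = 0 ⇒ f = (−N·c + √((N·c)² + 4·N·c·H))/2 = (−0.0781 + √1302.7)/2 ≈ 18.008 mm ≈ 18.0 mm.

18.0 mm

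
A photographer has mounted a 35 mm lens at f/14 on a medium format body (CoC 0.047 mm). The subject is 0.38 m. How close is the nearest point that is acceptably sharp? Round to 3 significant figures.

321 mm

Hyperfocal distance H = f²/(N·c) + f = 35²/(14 × 0.047) + 35 = 1225/0.658 + 35 ≈ 1896.7 mm ≈ 1.897 m.
Near limit Dn = s·(H − f)/(H + s − 2f) = 380 × (1896.7 − 35) / (1896.7 + 380 − 2 × 35) = 380 × 1861.7 / 2206.7 ≈ 320.59 mm.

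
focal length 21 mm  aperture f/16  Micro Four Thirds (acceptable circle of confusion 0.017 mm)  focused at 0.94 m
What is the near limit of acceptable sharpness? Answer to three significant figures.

0.600 m

Hyperfocal distance H = f²/(N·c) + f = 21²/(16 × 0.017) + 21 = 441/0.272 + 21 ≈ 1642.3 mm ≈ 1.642 m.
Near limit Dn = s·(H − f)/(H + s − 2f) = 940 × (1642.3 − 21) / (1642.3 + 940 − 2 × 21) = 940 × 1621.3 / 2540.3 ≈ 599.94 mm ≈ 0.600 m.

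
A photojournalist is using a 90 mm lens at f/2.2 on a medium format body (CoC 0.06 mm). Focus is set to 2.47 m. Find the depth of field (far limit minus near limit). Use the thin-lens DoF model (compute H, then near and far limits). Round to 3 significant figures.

Hyperfocal distance H = f²/(N·c) + f = 90²/(2.2 × 0.06) + 90 = 8100/0.132 + 90 ≈ 61453.6 mm ≈ 61.45 m.
Near limit Dn = s·(H − f)/(H + s − 2f) = 2470 × (61453.6 − 90) / (61453.6 + 2470 − 2 × 90) = 2470 × 61363.6 / 63743.6 ≈ 2377.78 mm.
Far limit Df = s·(H − f)/(H − s) = 2470 × (61453.6 − 90) / (61453.6 − 2470) = 2470 × 61363.6 / 58983.6 ≈ 2569.66 mm.
Depth of field = Df − Dn = 2569.66 − 2377.78 ≈ 191.88 mm.

192 mm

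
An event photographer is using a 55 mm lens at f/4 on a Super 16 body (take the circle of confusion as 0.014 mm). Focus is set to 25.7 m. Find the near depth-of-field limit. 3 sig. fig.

17.4 m

Hyperfocal distance H = f²/(N·c) + f = 55²/(4 × 0.014) + 55 = 3025/0.056 + 55 ≈ 54072.9 mm ≈ 54.07 m.
Near limit Dn = s·(H − f)/(H + s − 2f) = 25700 × (54072.9 − 55) / (54072.9 + 25700 − 2 × 55) = 25700 × 54017.9 / 79662.9 ≈ 17427 mm ≈ 17.4 m.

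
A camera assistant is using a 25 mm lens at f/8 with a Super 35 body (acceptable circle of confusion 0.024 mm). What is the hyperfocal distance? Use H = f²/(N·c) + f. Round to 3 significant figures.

3.28 m

Hyperfocal distance H = f²/(N·c) + f = 25²/(8 × 0.024) + 25 = 625/0.192 + 25 ≈ 3280.2 mm ≈ 3.28 m.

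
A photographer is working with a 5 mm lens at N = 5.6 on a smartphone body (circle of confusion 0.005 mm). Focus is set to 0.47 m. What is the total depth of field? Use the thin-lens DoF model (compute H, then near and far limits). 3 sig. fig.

Hyperfocal distance H = f²/(N·c) + f = 5²/(5.6 × 0.005) + 5 = 25/0.028 + 5 ≈ 897.9 mm ≈ 0.898 m.
Near limit Dn = s·(H − f)/(H + s − 2f) = 470 × (897.9 − 5) / (897.9 + 470 − 2 × 5) = 470 × 892.9 / 1357.9 ≈ 309.05 mm.
Far limit Df = s·(H − f)/(H − s) = 470 × (897.9 − 5) / (897.9 − 470) = 470 × 892.9 / 427.9 ≈ 980.80 mm.
Depth of field = Df − Dn = 980.80 − 309.05 ≈ 671.75 mm ≈ 0.672 m.

0.672 m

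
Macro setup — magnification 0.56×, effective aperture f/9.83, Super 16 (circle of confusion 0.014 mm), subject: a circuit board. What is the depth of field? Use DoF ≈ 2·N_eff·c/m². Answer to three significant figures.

0.878 mm

At magnification m, DoF ≈ 2·N_eff·c/m² = 2 × 9.83 × 0.014 / 0.56² = 0.2752 / 0.3136 ≈ 0.878 mm.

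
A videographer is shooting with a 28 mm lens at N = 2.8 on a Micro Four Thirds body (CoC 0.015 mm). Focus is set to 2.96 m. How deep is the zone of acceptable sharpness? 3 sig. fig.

0.953 m

Hyperfocal distance H = f²/(N·c) + f = 28²/(2.8 × 0.015) + 28 = 784/0.042 + 28 ≈ 18694.7 mm ≈ 18.69 m.
Near limit Dn = s·(H − f)/(H + s − 2f) = 2960 × (18694.7 − 28) / (18694.7 + 2960 − 2 × 28) = 2960 × 18666.7 / 21598.7 ≈ 2558.18 mm.
Far limit Df = s·(H − f)/(H − s) = 2960 × (18694.7 − 28) / (18694.7 − 2960) = 2960 × 18666.7 / 15734.7 ≈ 3511.57 mm.
Depth of field = Df − Dn = 3511.57 − 2558.18 ≈ 953.39 mm ≈ 0.953 m.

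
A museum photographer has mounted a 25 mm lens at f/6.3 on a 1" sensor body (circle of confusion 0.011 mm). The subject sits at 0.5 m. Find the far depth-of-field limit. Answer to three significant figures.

Hyperfocal distance H = f²/(N·c) + f = 25²/(6.3 × 0.011) + 25 = 625/0.0693 + 25 ≈ 9043.8 mm ≈ 9.044 m.
Far limit Df = s·(H − f)/(H − s) = 500 × (9043.8 − 25) / (9043.8 − 500) = 500 × 9018.8 / 8543.8 ≈ 527.80 mm ≈ 0.528 m.

0.528 m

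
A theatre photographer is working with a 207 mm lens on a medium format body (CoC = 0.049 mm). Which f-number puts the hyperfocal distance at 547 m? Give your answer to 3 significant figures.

f/1.60

Rearrange H = f²/(N·c) + f for N: N = f² / ((H − f)·c).
N = 207² / ((547000 − 207) × 0.049) = 42849 / 26793 ≈ 1.60.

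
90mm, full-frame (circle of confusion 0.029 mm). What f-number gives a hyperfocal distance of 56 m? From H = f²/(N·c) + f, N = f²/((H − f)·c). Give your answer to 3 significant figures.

Rearrange H = f²/(N·c) + f for N: N = f² / ((H − f)·c).
N = 90² / ((56000 − 90) × 0.029) = 8100 / 1621 ≈ 5.

f/5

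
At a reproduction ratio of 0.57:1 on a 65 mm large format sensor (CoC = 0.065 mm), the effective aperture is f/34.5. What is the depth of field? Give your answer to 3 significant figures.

13.8 mm

At magnification m, DoF ≈ 2·N_eff·c/m² = 2 × 34.5 × 0.065 / 0.57² = 4.485 / 0.3249 ≈ 13.8 mm.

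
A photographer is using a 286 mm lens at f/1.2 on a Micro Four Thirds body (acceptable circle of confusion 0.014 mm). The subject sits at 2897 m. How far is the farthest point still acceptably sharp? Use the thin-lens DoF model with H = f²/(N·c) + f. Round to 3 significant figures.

7150 m

Hyperfocal distance H = f²/(N·c) + f = 286²/(1.2 × 0.014) + 286 = 81796/0.0168 + 286 ≈ 4869095.5 mm ≈ 4869 m.
Far limit Df = s·(H − f)/(H − s) = 2897000 × (4869095.5 − 286) / (4869095.5 − 2897000) = 2897000 × 4868809.5 / 1972095.5 ≈ 7152261 mm ≈ 7150 m.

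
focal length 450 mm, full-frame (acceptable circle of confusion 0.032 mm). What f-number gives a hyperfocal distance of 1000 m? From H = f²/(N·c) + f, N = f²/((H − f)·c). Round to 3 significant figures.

f/6.33

Rearrange H = f²/(N·c) + f for N: N = f² / ((H − f)·c).
N = 450² / ((1000000 − 450) × 0.032) = 202500 / 31986 ≈ 6.33.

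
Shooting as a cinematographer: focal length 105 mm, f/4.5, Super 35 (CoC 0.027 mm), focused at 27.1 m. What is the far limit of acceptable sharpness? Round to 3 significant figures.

Hyperfocal distance H = f²/(N·c) + f = 105²/(4.5 × 0.027) + 105 = 11025/0.1215 + 105 ≈ 90845.7 mm ≈ 90.85 m.
Far limit Df = s·(H − f)/(H − s) = 27100 × (90845.7 − 105) / (90845.7 − 27100) = 27100 × 90740.7 / 63745.7 ≈ 38576 mm ≈ 38.6 m.

38.6 m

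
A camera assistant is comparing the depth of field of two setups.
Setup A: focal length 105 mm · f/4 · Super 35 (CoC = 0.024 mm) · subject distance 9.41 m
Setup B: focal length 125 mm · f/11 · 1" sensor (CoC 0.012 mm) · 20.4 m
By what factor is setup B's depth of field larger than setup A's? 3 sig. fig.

Setup A: H = 105²/(4×0.024) + 105 ≈ 114948.8 mm; DoF = Df − Dn = 10239.6 − 8704.7 ≈ 1534.9 mm.
Setup B: H = 125²/(11×0.012) + 125 ≈ 118496.2 mm; DoF = Df − Dn = 24616.4 − 17416.8 ≈ 7199.6 mm.
Ratio = 7199.6 / 1534.9 ≈ 4.69.

4.69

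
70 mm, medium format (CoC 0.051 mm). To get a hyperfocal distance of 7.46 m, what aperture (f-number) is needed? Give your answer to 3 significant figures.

Rearrange H = f²/(N·c) + f for N: N = f² / ((H − f)·c).
N = 70² / ((7460 − 70) × 0.051) = 4900 / 376.9 ≈ 13.

f/13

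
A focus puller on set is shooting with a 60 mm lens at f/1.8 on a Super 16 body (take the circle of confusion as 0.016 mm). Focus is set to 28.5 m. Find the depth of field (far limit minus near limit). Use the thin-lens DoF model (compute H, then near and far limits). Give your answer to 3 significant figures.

13.7 m

Hyperfocal distance H = f²/(N·c) + f = 60²/(1.8 × 0.016) + 60 = 3600/0.0288 + 60 ≈ 125060.0 mm ≈ 125.1 m.
Near limit Dn = s·(H − f)/(H + s − 2f) = 28500 × (125060.0 − 60) / (125060.0 + 28500 − 2 × 60) = 28500 × 125000.0 / 153440.0 ≈ 23218 mm.
Far limit Df = s·(H − f)/(H − s) = 28500 × (125060.0 − 60) / (125060.0 − 28500) = 28500 × 125000.0 / 96560.0 ≈ 36894 mm.
Depth of field = Df − Dn = 36894 − 23218 ≈ 13676 mm ≈ 13.7 m.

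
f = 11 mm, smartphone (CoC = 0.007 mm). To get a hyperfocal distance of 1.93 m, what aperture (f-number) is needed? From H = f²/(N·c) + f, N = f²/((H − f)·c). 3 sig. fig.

Rearrange H = f²/(N·c) + f for N: N = f² / ((H − f)·c).
N = 11² / ((1930 − 11) × 0.007) = 121 / 13.43 ≈ 9.01.

f/9.01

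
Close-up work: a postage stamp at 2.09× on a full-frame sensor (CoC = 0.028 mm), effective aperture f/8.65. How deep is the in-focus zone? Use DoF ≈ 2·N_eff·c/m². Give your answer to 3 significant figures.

At magnification m, DoF ≈ 2·N_eff·c/m² = 2 × 8.65 × 0.028 / 2.09² = 0.4844 / 4.368 ≈ 0.111 mm.

0.111 mm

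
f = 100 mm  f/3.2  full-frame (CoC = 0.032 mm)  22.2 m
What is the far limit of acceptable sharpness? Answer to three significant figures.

28.7 m

Hyperfocal distance H = f²/(N·c) + f = 100²/(3.2 × 0.032) + 100 = 10000/0.1024 + 100 ≈ 97756.2 mm ≈ 97.76 m.
Far limit Df = s·(H − f)/(H − s) = 22200 × (97756.2 − 100) / (97756.2 − 22200) = 22200 × 97656.2 / 75556.2 ≈ 28693 mm ≈ 28.7 m.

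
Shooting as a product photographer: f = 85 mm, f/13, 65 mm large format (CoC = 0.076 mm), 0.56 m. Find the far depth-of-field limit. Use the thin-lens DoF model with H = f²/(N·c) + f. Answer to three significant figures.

Hyperfocal distance H = f²/(N·c) + f = 85²/(13 × 0.076) + 85 = 7225/0.988 + 85 ≈ 7397.8 mm ≈ 7.398 m.
Far limit Df = s·(H − f)/(H − s) = 560 × (7397.8 − 85) / (7397.8 − 560) = 560 × 7312.8 / 6837.8 ≈ 598.90 mm ≈ 0.599 m.

0.599 m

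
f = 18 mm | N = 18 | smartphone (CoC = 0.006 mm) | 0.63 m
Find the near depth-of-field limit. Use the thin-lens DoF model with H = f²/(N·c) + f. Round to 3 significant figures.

0.523 m

Hyperfocal distance H = f²/(N·c) + f = 18²/(18 × 0.006) + 18 = 324/0.108 + 18 ≈ 3018.0 mm ≈ 3.018 m.
Near limit Dn = s·(H − f)/(H + s − 2f) = 630 × (3018.0 − 18) / (3018.0 + 630 − 2 × 18) = 630 × 3000.0 / 3612.0 ≈ 523.26 mm ≈ 0.523 m.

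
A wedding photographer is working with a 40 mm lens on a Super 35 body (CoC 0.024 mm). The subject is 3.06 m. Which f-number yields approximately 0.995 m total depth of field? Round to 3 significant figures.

Write h = H − f = f²/(N·c). The thin-lens limits are Dn = s·h/(h + (s−f)) and Df = s·h/(h − (s−f)), so DoF = Df − Dn = 2·s·(s−f)·h / (h² − (s−f)²).
That is a quadratic in h: DoF·h² − 2·s·(s−f)·h − DoF·(s−f)² = 0 ⇒ h = (s−f)·(s + √(s² + DoF²)) / DoF = 3020 × (3060 + √(3060² + 995²)) / 995 = 3020 × (3060 + 3217.70) / 995 ≈ 19054 mm.
Then N = f²/(c·h) = 40² / (0.024 × 19054) = 1600 / 457.29 ≈ 3.50.

f/3.50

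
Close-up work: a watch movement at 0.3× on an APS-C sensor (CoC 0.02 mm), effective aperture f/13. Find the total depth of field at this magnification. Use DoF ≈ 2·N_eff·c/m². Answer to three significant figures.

At magnification m, DoF ≈ 2·N_eff·c/m² = 2 × 13 × 0.02 / 0.3² = 0.52 / 0.09 ≈ 5.78 mm.

5.78 mm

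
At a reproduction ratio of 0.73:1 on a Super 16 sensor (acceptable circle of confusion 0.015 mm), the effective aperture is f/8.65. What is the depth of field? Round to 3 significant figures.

0.487 mm

At magnification m, DoF ≈ 2·N_eff·c/m² = 2 × 8.65 × 0.015 / 0.73² = 0.2595 / 0.5329 ≈ 0.487 mm.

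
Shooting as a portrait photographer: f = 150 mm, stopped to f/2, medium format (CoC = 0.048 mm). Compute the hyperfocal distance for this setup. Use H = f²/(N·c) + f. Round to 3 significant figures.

235 m

Hyperfocal distance H = f²/(N·c) + f = 150²/(2 × 0.048) + 150 = 22500/0.096 + 150 ≈ 234525.0 mm ≈ 235 m.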